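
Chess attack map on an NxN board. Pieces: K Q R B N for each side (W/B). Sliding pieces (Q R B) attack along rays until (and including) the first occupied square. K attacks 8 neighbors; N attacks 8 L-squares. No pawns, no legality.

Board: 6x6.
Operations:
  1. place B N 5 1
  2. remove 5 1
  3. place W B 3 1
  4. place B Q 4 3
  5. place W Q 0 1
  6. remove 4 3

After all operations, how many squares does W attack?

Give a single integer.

Answer: 19

Derivation:
Op 1: place BN@(5,1)
Op 2: remove (5,1)
Op 3: place WB@(3,1)
Op 4: place BQ@(4,3)
Op 5: place WQ@(0,1)
Op 6: remove (4,3)
Per-piece attacks for W:
  WQ@(0,1): attacks (0,2) (0,3) (0,4) (0,5) (0,0) (1,1) (2,1) (3,1) (1,2) (2,3) (3,4) (4,5) (1,0) [ray(1,0) blocked at (3,1)]
  WB@(3,1): attacks (4,2) (5,3) (4,0) (2,2) (1,3) (0,4) (2,0)
Union (19 distinct): (0,0) (0,2) (0,3) (0,4) (0,5) (1,0) (1,1) (1,2) (1,3) (2,0) (2,1) (2,2) (2,3) (3,1) (3,4) (4,0) (4,2) (4,5) (5,3)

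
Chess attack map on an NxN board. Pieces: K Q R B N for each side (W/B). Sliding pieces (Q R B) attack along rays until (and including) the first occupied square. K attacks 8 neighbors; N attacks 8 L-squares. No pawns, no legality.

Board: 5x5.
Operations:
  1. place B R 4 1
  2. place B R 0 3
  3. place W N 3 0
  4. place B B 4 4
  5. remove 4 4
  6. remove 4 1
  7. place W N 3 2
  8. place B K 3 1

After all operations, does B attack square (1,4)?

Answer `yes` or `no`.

Op 1: place BR@(4,1)
Op 2: place BR@(0,3)
Op 3: place WN@(3,0)
Op 4: place BB@(4,4)
Op 5: remove (4,4)
Op 6: remove (4,1)
Op 7: place WN@(3,2)
Op 8: place BK@(3,1)
Per-piece attacks for B:
  BR@(0,3): attacks (0,4) (0,2) (0,1) (0,0) (1,3) (2,3) (3,3) (4,3)
  BK@(3,1): attacks (3,2) (3,0) (4,1) (2,1) (4,2) (4,0) (2,2) (2,0)
B attacks (1,4): no

Answer: no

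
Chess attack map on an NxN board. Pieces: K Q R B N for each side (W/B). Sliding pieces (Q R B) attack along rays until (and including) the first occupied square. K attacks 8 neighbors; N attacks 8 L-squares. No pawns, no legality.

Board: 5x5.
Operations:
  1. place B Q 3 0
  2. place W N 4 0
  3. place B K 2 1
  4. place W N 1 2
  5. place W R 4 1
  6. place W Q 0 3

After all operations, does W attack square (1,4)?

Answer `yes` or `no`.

Op 1: place BQ@(3,0)
Op 2: place WN@(4,0)
Op 3: place BK@(2,1)
Op 4: place WN@(1,2)
Op 5: place WR@(4,1)
Op 6: place WQ@(0,3)
Per-piece attacks for W:
  WQ@(0,3): attacks (0,4) (0,2) (0,1) (0,0) (1,3) (2,3) (3,3) (4,3) (1,4) (1,2) [ray(1,-1) blocked at (1,2)]
  WN@(1,2): attacks (2,4) (3,3) (0,4) (2,0) (3,1) (0,0)
  WN@(4,0): attacks (3,2) (2,1)
  WR@(4,1): attacks (4,2) (4,3) (4,4) (4,0) (3,1) (2,1) [ray(0,-1) blocked at (4,0); ray(-1,0) blocked at (2,1)]
W attacks (1,4): yes

Answer: yes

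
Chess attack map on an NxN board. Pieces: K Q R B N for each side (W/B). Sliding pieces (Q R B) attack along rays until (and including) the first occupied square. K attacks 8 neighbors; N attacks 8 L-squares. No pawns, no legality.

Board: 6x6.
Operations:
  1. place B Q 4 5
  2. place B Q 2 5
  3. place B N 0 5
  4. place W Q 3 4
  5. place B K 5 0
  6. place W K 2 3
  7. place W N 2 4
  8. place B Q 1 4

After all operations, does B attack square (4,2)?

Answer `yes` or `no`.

Op 1: place BQ@(4,5)
Op 2: place BQ@(2,5)
Op 3: place BN@(0,5)
Op 4: place WQ@(3,4)
Op 5: place BK@(5,0)
Op 6: place WK@(2,3)
Op 7: place WN@(2,4)
Op 8: place BQ@(1,4)
Per-piece attacks for B:
  BN@(0,5): attacks (1,3) (2,4)
  BQ@(1,4): attacks (1,5) (1,3) (1,2) (1,1) (1,0) (2,4) (0,4) (2,5) (2,3) (0,5) (0,3) [ray(1,0) blocked at (2,4); ray(1,1) blocked at (2,5); ray(1,-1) blocked at (2,3); ray(-1,1) blocked at (0,5)]
  BQ@(2,5): attacks (2,4) (3,5) (4,5) (1,5) (0,5) (3,4) (1,4) [ray(0,-1) blocked at (2,4); ray(1,0) blocked at (4,5); ray(-1,0) blocked at (0,5); ray(1,-1) blocked at (3,4); ray(-1,-1) blocked at (1,4)]
  BQ@(4,5): attacks (4,4) (4,3) (4,2) (4,1) (4,0) (5,5) (3,5) (2,5) (5,4) (3,4) [ray(-1,0) blocked at (2,5); ray(-1,-1) blocked at (3,4)]
  BK@(5,0): attacks (5,1) (4,0) (4,1)
B attacks (4,2): yes

Answer: yes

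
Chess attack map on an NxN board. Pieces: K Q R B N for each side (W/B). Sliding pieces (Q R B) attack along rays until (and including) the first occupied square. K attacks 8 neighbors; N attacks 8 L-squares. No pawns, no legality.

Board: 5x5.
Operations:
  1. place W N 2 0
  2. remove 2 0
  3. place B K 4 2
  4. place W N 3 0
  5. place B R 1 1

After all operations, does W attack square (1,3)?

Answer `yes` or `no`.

Answer: no

Derivation:
Op 1: place WN@(2,0)
Op 2: remove (2,0)
Op 3: place BK@(4,2)
Op 4: place WN@(3,0)
Op 5: place BR@(1,1)
Per-piece attacks for W:
  WN@(3,0): attacks (4,2) (2,2) (1,1)
W attacks (1,3): no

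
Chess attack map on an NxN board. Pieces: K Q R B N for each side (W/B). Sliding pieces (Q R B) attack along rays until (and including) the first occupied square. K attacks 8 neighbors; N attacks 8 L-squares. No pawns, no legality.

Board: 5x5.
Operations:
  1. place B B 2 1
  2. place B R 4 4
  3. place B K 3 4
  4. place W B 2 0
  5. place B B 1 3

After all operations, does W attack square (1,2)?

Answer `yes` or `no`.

Answer: no

Derivation:
Op 1: place BB@(2,1)
Op 2: place BR@(4,4)
Op 3: place BK@(3,4)
Op 4: place WB@(2,0)
Op 5: place BB@(1,3)
Per-piece attacks for W:
  WB@(2,0): attacks (3,1) (4,2) (1,1) (0,2)
W attacks (1,2): no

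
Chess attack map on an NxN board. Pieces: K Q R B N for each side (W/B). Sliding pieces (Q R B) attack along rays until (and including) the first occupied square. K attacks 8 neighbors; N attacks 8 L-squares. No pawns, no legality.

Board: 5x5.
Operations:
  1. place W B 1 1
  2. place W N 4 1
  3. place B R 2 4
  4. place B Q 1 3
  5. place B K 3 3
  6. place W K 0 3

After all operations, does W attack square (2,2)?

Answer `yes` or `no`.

Op 1: place WB@(1,1)
Op 2: place WN@(4,1)
Op 3: place BR@(2,4)
Op 4: place BQ@(1,3)
Op 5: place BK@(3,3)
Op 6: place WK@(0,3)
Per-piece attacks for W:
  WK@(0,3): attacks (0,4) (0,2) (1,3) (1,4) (1,2)
  WB@(1,1): attacks (2,2) (3,3) (2,0) (0,2) (0,0) [ray(1,1) blocked at (3,3)]
  WN@(4,1): attacks (3,3) (2,2) (2,0)
W attacks (2,2): yes

Answer: yes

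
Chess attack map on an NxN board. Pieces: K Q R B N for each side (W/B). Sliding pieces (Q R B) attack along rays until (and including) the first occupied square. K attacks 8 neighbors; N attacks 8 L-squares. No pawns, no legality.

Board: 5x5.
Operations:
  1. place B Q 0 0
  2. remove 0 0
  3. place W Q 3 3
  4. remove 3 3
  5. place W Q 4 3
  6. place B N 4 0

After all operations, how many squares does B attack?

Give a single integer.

Answer: 2

Derivation:
Op 1: place BQ@(0,0)
Op 2: remove (0,0)
Op 3: place WQ@(3,3)
Op 4: remove (3,3)
Op 5: place WQ@(4,3)
Op 6: place BN@(4,0)
Per-piece attacks for B:
  BN@(4,0): attacks (3,2) (2,1)
Union (2 distinct): (2,1) (3,2)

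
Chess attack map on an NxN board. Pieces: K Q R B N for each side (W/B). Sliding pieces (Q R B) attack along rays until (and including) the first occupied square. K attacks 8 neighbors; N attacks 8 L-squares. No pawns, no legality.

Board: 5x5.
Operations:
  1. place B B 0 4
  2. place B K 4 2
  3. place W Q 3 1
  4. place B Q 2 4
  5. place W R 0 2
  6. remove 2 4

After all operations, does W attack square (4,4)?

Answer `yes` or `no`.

Op 1: place BB@(0,4)
Op 2: place BK@(4,2)
Op 3: place WQ@(3,1)
Op 4: place BQ@(2,4)
Op 5: place WR@(0,2)
Op 6: remove (2,4)
Per-piece attacks for W:
  WR@(0,2): attacks (0,3) (0,4) (0,1) (0,0) (1,2) (2,2) (3,2) (4,2) [ray(0,1) blocked at (0,4); ray(1,0) blocked at (4,2)]
  WQ@(3,1): attacks (3,2) (3,3) (3,4) (3,0) (4,1) (2,1) (1,1) (0,1) (4,2) (4,0) (2,2) (1,3) (0,4) (2,0) [ray(1,1) blocked at (4,2); ray(-1,1) blocked at (0,4)]
W attacks (4,4): no

Answer: no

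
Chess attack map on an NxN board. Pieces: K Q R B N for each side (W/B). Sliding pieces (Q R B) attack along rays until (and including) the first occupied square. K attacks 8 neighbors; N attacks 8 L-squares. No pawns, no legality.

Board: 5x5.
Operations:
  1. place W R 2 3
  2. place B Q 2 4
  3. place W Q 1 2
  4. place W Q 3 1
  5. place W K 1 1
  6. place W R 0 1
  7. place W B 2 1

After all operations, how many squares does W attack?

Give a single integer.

Answer: 23

Derivation:
Op 1: place WR@(2,3)
Op 2: place BQ@(2,4)
Op 3: place WQ@(1,2)
Op 4: place WQ@(3,1)
Op 5: place WK@(1,1)
Op 6: place WR@(0,1)
Op 7: place WB@(2,1)
Per-piece attacks for W:
  WR@(0,1): attacks (0,2) (0,3) (0,4) (0,0) (1,1) [ray(1,0) blocked at (1,1)]
  WK@(1,1): attacks (1,2) (1,0) (2,1) (0,1) (2,2) (2,0) (0,2) (0,0)
  WQ@(1,2): attacks (1,3) (1,4) (1,1) (2,2) (3,2) (4,2) (0,2) (2,3) (2,1) (0,3) (0,1) [ray(0,-1) blocked at (1,1); ray(1,1) blocked at (2,3); ray(1,-1) blocked at (2,1); ray(-1,-1) blocked at (0,1)]
  WB@(2,1): attacks (3,2) (4,3) (3,0) (1,2) (1,0) [ray(-1,1) blocked at (1,2)]
  WR@(2,3): attacks (2,4) (2,2) (2,1) (3,3) (4,3) (1,3) (0,3) [ray(0,1) blocked at (2,4); ray(0,-1) blocked at (2,1)]
  WQ@(3,1): attacks (3,2) (3,3) (3,4) (3,0) (4,1) (2,1) (4,2) (4,0) (2,2) (1,3) (0,4) (2,0) [ray(-1,0) blocked at (2,1)]
Union (23 distinct): (0,0) (0,1) (0,2) (0,3) (0,4) (1,0) (1,1) (1,2) (1,3) (1,4) (2,0) (2,1) (2,2) (2,3) (2,4) (3,0) (3,2) (3,3) (3,4) (4,0) (4,1) (4,2) (4,3)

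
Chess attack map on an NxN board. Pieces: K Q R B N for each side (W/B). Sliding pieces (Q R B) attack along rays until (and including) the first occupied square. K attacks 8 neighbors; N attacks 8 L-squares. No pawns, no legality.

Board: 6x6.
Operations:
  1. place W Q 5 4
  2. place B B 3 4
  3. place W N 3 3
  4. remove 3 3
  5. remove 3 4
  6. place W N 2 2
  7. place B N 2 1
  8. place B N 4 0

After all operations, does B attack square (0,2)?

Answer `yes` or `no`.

Op 1: place WQ@(5,4)
Op 2: place BB@(3,4)
Op 3: place WN@(3,3)
Op 4: remove (3,3)
Op 5: remove (3,4)
Op 6: place WN@(2,2)
Op 7: place BN@(2,1)
Op 8: place BN@(4,0)
Per-piece attacks for B:
  BN@(2,1): attacks (3,3) (4,2) (1,3) (0,2) (4,0) (0,0)
  BN@(4,0): attacks (5,2) (3,2) (2,1)
B attacks (0,2): yes

Answer: yes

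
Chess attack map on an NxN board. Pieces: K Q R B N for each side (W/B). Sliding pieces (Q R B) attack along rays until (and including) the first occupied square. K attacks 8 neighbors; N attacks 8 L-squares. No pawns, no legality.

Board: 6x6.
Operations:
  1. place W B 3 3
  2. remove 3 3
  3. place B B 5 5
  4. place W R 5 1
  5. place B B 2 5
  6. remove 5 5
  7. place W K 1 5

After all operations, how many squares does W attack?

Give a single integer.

Op 1: place WB@(3,3)
Op 2: remove (3,3)
Op 3: place BB@(5,5)
Op 4: place WR@(5,1)
Op 5: place BB@(2,5)
Op 6: remove (5,5)
Op 7: place WK@(1,5)
Per-piece attacks for W:
  WK@(1,5): attacks (1,4) (2,5) (0,5) (2,4) (0,4)
  WR@(5,1): attacks (5,2) (5,3) (5,4) (5,5) (5,0) (4,1) (3,1) (2,1) (1,1) (0,1)
Union (15 distinct): (0,1) (0,4) (0,5) (1,1) (1,4) (2,1) (2,4) (2,5) (3,1) (4,1) (5,0) (5,2) (5,3) (5,4) (5,5)

Answer: 15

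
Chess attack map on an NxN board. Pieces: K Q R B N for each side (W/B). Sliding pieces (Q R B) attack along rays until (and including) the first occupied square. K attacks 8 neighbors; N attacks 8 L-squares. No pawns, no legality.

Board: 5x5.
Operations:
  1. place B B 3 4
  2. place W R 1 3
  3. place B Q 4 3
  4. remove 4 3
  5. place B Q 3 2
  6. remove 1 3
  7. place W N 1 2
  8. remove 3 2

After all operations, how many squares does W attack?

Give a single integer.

Op 1: place BB@(3,4)
Op 2: place WR@(1,3)
Op 3: place BQ@(4,3)
Op 4: remove (4,3)
Op 5: place BQ@(3,2)
Op 6: remove (1,3)
Op 7: place WN@(1,2)
Op 8: remove (3,2)
Per-piece attacks for W:
  WN@(1,2): attacks (2,4) (3,3) (0,4) (2,0) (3,1) (0,0)
Union (6 distinct): (0,0) (0,4) (2,0) (2,4) (3,1) (3,3)

Answer: 6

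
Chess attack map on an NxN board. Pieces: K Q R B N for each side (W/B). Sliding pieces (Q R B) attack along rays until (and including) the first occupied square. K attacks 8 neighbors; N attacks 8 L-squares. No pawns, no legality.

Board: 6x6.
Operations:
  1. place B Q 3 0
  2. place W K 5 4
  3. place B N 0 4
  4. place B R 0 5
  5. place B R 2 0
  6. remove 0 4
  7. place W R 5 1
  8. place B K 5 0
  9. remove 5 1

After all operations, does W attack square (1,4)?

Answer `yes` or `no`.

Answer: no

Derivation:
Op 1: place BQ@(3,0)
Op 2: place WK@(5,4)
Op 3: place BN@(0,4)
Op 4: place BR@(0,5)
Op 5: place BR@(2,0)
Op 6: remove (0,4)
Op 7: place WR@(5,1)
Op 8: place BK@(5,0)
Op 9: remove (5,1)
Per-piece attacks for W:
  WK@(5,4): attacks (5,5) (5,3) (4,4) (4,5) (4,3)
W attacks (1,4): no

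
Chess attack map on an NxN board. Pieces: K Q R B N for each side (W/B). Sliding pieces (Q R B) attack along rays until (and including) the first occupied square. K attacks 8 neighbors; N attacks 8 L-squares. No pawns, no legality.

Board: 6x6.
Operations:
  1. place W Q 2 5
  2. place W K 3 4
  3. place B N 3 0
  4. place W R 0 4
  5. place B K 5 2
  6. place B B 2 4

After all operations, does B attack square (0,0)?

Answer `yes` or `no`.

Op 1: place WQ@(2,5)
Op 2: place WK@(3,4)
Op 3: place BN@(3,0)
Op 4: place WR@(0,4)
Op 5: place BK@(5,2)
Op 6: place BB@(2,4)
Per-piece attacks for B:
  BB@(2,4): attacks (3,5) (3,3) (4,2) (5,1) (1,5) (1,3) (0,2)
  BN@(3,0): attacks (4,2) (5,1) (2,2) (1,1)
  BK@(5,2): attacks (5,3) (5,1) (4,2) (4,3) (4,1)
B attacks (0,0): no

Answer: no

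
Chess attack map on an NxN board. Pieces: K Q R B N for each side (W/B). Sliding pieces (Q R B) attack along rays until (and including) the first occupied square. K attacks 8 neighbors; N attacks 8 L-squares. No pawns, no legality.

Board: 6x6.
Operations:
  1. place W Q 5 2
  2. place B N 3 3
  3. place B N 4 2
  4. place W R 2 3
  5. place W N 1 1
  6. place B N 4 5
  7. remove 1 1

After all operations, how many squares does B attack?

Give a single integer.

Op 1: place WQ@(5,2)
Op 2: place BN@(3,3)
Op 3: place BN@(4,2)
Op 4: place WR@(2,3)
Op 5: place WN@(1,1)
Op 6: place BN@(4,5)
Op 7: remove (1,1)
Per-piece attacks for B:
  BN@(3,3): attacks (4,5) (5,4) (2,5) (1,4) (4,1) (5,2) (2,1) (1,2)
  BN@(4,2): attacks (5,4) (3,4) (2,3) (5,0) (3,0) (2,1)
  BN@(4,5): attacks (5,3) (3,3) (2,4)
Union (15 distinct): (1,2) (1,4) (2,1) (2,3) (2,4) (2,5) (3,0) (3,3) (3,4) (4,1) (4,5) (5,0) (5,2) (5,3) (5,4)

Answer: 15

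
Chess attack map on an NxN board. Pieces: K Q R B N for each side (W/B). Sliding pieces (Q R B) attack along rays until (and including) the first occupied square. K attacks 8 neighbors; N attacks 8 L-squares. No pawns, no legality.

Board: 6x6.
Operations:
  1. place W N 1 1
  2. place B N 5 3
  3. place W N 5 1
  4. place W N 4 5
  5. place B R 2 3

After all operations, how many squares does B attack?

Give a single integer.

Op 1: place WN@(1,1)
Op 2: place BN@(5,3)
Op 3: place WN@(5,1)
Op 4: place WN@(4,5)
Op 5: place BR@(2,3)
Per-piece attacks for B:
  BR@(2,3): attacks (2,4) (2,5) (2,2) (2,1) (2,0) (3,3) (4,3) (5,3) (1,3) (0,3) [ray(1,0) blocked at (5,3)]
  BN@(5,3): attacks (4,5) (3,4) (4,1) (3,2)
Union (14 distinct): (0,3) (1,3) (2,0) (2,1) (2,2) (2,4) (2,5) (3,2) (3,3) (3,4) (4,1) (4,3) (4,5) (5,3)

Answer: 14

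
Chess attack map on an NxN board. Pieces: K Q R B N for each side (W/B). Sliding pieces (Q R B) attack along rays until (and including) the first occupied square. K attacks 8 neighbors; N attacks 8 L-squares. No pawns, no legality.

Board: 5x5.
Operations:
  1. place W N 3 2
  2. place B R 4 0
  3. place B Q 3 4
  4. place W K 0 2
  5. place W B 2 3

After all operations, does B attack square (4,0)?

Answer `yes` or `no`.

Op 1: place WN@(3,2)
Op 2: place BR@(4,0)
Op 3: place BQ@(3,4)
Op 4: place WK@(0,2)
Op 5: place WB@(2,3)
Per-piece attacks for B:
  BQ@(3,4): attacks (3,3) (3,2) (4,4) (2,4) (1,4) (0,4) (4,3) (2,3) [ray(0,-1) blocked at (3,2); ray(-1,-1) blocked at (2,3)]
  BR@(4,0): attacks (4,1) (4,2) (4,3) (4,4) (3,0) (2,0) (1,0) (0,0)
B attacks (4,0): no

Answer: no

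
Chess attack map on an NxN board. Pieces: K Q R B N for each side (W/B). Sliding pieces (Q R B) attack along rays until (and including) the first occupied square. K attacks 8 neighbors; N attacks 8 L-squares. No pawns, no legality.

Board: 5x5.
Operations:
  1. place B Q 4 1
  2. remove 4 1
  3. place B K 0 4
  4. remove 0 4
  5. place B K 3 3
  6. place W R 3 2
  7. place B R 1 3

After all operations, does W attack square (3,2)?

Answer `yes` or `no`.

Answer: no

Derivation:
Op 1: place BQ@(4,1)
Op 2: remove (4,1)
Op 3: place BK@(0,4)
Op 4: remove (0,4)
Op 5: place BK@(3,3)
Op 6: place WR@(3,2)
Op 7: place BR@(1,3)
Per-piece attacks for W:
  WR@(3,2): attacks (3,3) (3,1) (3,0) (4,2) (2,2) (1,2) (0,2) [ray(0,1) blocked at (3,3)]
W attacks (3,2): no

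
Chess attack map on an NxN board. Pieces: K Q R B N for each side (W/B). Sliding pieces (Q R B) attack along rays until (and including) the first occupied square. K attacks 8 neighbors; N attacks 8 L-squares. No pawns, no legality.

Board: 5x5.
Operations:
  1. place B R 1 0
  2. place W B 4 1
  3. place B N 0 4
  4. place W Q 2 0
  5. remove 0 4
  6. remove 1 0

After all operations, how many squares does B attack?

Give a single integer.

Op 1: place BR@(1,0)
Op 2: place WB@(4,1)
Op 3: place BN@(0,4)
Op 4: place WQ@(2,0)
Op 5: remove (0,4)
Op 6: remove (1,0)
Per-piece attacks for B:
Union (0 distinct): (none)

Answer: 0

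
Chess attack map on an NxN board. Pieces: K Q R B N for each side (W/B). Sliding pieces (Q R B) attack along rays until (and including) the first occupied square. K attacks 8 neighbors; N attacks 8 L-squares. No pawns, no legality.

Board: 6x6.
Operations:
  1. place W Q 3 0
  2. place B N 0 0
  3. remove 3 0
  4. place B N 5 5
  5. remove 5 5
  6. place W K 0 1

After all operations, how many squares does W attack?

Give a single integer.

Op 1: place WQ@(3,0)
Op 2: place BN@(0,0)
Op 3: remove (3,0)
Op 4: place BN@(5,5)
Op 5: remove (5,5)
Op 6: place WK@(0,1)
Per-piece attacks for W:
  WK@(0,1): attacks (0,2) (0,0) (1,1) (1,2) (1,0)
Union (5 distinct): (0,0) (0,2) (1,0) (1,1) (1,2)

Answer: 5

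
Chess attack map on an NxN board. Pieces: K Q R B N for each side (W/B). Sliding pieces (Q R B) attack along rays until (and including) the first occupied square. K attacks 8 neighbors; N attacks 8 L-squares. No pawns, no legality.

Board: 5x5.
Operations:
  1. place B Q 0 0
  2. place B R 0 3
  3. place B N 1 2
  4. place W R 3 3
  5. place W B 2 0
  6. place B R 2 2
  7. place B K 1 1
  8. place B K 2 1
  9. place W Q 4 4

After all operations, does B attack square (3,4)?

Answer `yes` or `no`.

Op 1: place BQ@(0,0)
Op 2: place BR@(0,3)
Op 3: place BN@(1,2)
Op 4: place WR@(3,3)
Op 5: place WB@(2,0)
Op 6: place BR@(2,2)
Op 7: place BK@(1,1)
Op 8: place BK@(2,1)
Op 9: place WQ@(4,4)
Per-piece attacks for B:
  BQ@(0,0): attacks (0,1) (0,2) (0,3) (1,0) (2,0) (1,1) [ray(0,1) blocked at (0,3); ray(1,0) blocked at (2,0); ray(1,1) blocked at (1,1)]
  BR@(0,3): attacks (0,4) (0,2) (0,1) (0,0) (1,3) (2,3) (3,3) [ray(0,-1) blocked at (0,0); ray(1,0) blocked at (3,3)]
  BK@(1,1): attacks (1,2) (1,0) (2,1) (0,1) (2,2) (2,0) (0,2) (0,0)
  BN@(1,2): attacks (2,4) (3,3) (0,4) (2,0) (3,1) (0,0)
  BK@(2,1): attacks (2,2) (2,0) (3,1) (1,1) (3,2) (3,0) (1,2) (1,0)
  BR@(2,2): attacks (2,3) (2,4) (2,1) (3,2) (4,2) (1,2) [ray(0,-1) blocked at (2,1); ray(-1,0) blocked at (1,2)]
B attacks (3,4): no

Answer: no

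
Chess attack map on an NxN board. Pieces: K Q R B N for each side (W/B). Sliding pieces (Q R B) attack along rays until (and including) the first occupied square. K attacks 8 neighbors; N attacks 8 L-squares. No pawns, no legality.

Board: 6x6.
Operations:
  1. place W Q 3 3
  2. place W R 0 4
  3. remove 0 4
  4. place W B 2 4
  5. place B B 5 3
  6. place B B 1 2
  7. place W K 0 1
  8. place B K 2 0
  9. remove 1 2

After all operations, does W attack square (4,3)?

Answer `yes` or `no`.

Op 1: place WQ@(3,3)
Op 2: place WR@(0,4)
Op 3: remove (0,4)
Op 4: place WB@(2,4)
Op 5: place BB@(5,3)
Op 6: place BB@(1,2)
Op 7: place WK@(0,1)
Op 8: place BK@(2,0)
Op 9: remove (1,2)
Per-piece attacks for W:
  WK@(0,1): attacks (0,2) (0,0) (1,1) (1,2) (1,0)
  WB@(2,4): attacks (3,5) (3,3) (1,5) (1,3) (0,2) [ray(1,-1) blocked at (3,3)]
  WQ@(3,3): attacks (3,4) (3,5) (3,2) (3,1) (3,0) (4,3) (5,3) (2,3) (1,3) (0,3) (4,4) (5,5) (4,2) (5,1) (2,4) (2,2) (1,1) (0,0) [ray(1,0) blocked at (5,3); ray(-1,1) blocked at (2,4)]
W attacks (4,3): yes

Answer: yes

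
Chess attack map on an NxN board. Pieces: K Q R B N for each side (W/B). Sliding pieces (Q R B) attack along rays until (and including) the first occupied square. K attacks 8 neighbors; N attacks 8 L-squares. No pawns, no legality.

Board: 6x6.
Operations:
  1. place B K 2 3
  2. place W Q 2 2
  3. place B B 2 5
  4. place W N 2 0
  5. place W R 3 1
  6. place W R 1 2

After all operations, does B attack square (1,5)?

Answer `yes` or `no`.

Op 1: place BK@(2,3)
Op 2: place WQ@(2,2)
Op 3: place BB@(2,5)
Op 4: place WN@(2,0)
Op 5: place WR@(3,1)
Op 6: place WR@(1,2)
Per-piece attacks for B:
  BK@(2,3): attacks (2,4) (2,2) (3,3) (1,3) (3,4) (3,2) (1,4) (1,2)
  BB@(2,5): attacks (3,4) (4,3) (5,2) (1,4) (0,3)
B attacks (1,5): no

Answer: no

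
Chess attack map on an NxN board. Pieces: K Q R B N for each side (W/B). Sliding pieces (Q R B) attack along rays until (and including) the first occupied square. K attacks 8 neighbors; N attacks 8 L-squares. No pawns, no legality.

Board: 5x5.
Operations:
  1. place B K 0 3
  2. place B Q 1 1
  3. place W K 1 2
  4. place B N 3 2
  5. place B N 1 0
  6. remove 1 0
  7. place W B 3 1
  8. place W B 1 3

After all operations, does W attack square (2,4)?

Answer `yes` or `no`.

Op 1: place BK@(0,3)
Op 2: place BQ@(1,1)
Op 3: place WK@(1,2)
Op 4: place BN@(3,2)
Op 5: place BN@(1,0)
Op 6: remove (1,0)
Op 7: place WB@(3,1)
Op 8: place WB@(1,3)
Per-piece attacks for W:
  WK@(1,2): attacks (1,3) (1,1) (2,2) (0,2) (2,3) (2,1) (0,3) (0,1)
  WB@(1,3): attacks (2,4) (2,2) (3,1) (0,4) (0,2) [ray(1,-1) blocked at (3,1)]
  WB@(3,1): attacks (4,2) (4,0) (2,2) (1,3) (2,0) [ray(-1,1) blocked at (1,3)]
W attacks (2,4): yes

Answer: yes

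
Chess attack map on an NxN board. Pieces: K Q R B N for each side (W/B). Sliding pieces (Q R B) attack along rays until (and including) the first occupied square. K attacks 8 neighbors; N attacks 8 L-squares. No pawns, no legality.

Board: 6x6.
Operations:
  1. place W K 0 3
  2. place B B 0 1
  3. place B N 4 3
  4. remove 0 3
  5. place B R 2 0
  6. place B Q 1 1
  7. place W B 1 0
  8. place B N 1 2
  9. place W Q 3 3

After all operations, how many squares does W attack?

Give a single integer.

Answer: 19

Derivation:
Op 1: place WK@(0,3)
Op 2: place BB@(0,1)
Op 3: place BN@(4,3)
Op 4: remove (0,3)
Op 5: place BR@(2,0)
Op 6: place BQ@(1,1)
Op 7: place WB@(1,0)
Op 8: place BN@(1,2)
Op 9: place WQ@(3,3)
Per-piece attacks for W:
  WB@(1,0): attacks (2,1) (3,2) (4,3) (0,1) [ray(1,1) blocked at (4,3); ray(-1,1) blocked at (0,1)]
  WQ@(3,3): attacks (3,4) (3,5) (3,2) (3,1) (3,0) (4,3) (2,3) (1,3) (0,3) (4,4) (5,5) (4,2) (5,1) (2,4) (1,5) (2,2) (1,1) [ray(1,0) blocked at (4,3); ray(-1,-1) blocked at (1,1)]
Union (19 distinct): (0,1) (0,3) (1,1) (1,3) (1,5) (2,1) (2,2) (2,3) (2,4) (3,0) (3,1) (3,2) (3,4) (3,5) (4,2) (4,3) (4,4) (5,1) (5,5)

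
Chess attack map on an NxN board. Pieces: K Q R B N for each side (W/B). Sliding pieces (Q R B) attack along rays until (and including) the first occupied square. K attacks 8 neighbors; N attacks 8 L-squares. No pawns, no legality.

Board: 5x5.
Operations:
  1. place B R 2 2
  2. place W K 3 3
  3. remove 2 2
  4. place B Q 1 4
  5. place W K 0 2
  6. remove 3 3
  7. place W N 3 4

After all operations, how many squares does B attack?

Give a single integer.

Op 1: place BR@(2,2)
Op 2: place WK@(3,3)
Op 3: remove (2,2)
Op 4: place BQ@(1,4)
Op 5: place WK@(0,2)
Op 6: remove (3,3)
Op 7: place WN@(3,4)
Per-piece attacks for B:
  BQ@(1,4): attacks (1,3) (1,2) (1,1) (1,0) (2,4) (3,4) (0,4) (2,3) (3,2) (4,1) (0,3) [ray(1,0) blocked at (3,4)]
Union (11 distinct): (0,3) (0,4) (1,0) (1,1) (1,2) (1,3) (2,3) (2,4) (3,2) (3,4) (4,1)

Answer: 11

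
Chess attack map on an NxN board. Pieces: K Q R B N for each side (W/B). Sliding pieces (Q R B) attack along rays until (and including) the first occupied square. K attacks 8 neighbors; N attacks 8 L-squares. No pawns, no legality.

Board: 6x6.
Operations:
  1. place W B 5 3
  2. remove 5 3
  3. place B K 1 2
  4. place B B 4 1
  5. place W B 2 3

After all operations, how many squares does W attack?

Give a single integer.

Op 1: place WB@(5,3)
Op 2: remove (5,3)
Op 3: place BK@(1,2)
Op 4: place BB@(4,1)
Op 5: place WB@(2,3)
Per-piece attacks for W:
  WB@(2,3): attacks (3,4) (4,5) (3,2) (4,1) (1,4) (0,5) (1,2) [ray(1,-1) blocked at (4,1); ray(-1,-1) blocked at (1,2)]
Union (7 distinct): (0,5) (1,2) (1,4) (3,2) (3,4) (4,1) (4,5)

Answer: 7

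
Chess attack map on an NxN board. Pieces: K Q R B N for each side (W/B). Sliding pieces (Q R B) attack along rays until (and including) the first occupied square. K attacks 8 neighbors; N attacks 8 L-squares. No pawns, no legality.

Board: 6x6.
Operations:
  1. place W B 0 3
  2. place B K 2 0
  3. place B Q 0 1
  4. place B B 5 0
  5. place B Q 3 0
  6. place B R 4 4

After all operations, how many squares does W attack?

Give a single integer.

Op 1: place WB@(0,3)
Op 2: place BK@(2,0)
Op 3: place BQ@(0,1)
Op 4: place BB@(5,0)
Op 5: place BQ@(3,0)
Op 6: place BR@(4,4)
Per-piece attacks for W:
  WB@(0,3): attacks (1,4) (2,5) (1,2) (2,1) (3,0) [ray(1,-1) blocked at (3,0)]
Union (5 distinct): (1,2) (1,4) (2,1) (2,5) (3,0)

Answer: 5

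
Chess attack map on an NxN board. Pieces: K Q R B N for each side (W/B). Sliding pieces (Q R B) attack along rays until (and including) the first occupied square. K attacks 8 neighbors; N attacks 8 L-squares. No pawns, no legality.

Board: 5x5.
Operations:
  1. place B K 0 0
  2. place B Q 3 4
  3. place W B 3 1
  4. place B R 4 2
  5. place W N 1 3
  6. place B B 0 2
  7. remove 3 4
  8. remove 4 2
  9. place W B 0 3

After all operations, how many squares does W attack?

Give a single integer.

Answer: 12

Derivation:
Op 1: place BK@(0,0)
Op 2: place BQ@(3,4)
Op 3: place WB@(3,1)
Op 4: place BR@(4,2)
Op 5: place WN@(1,3)
Op 6: place BB@(0,2)
Op 7: remove (3,4)
Op 8: remove (4,2)
Op 9: place WB@(0,3)
Per-piece attacks for W:
  WB@(0,3): attacks (1,4) (1,2) (2,1) (3,0)
  WN@(1,3): attacks (3,4) (2,1) (3,2) (0,1)
  WB@(3,1): attacks (4,2) (4,0) (2,2) (1,3) (2,0) [ray(-1,1) blocked at (1,3)]
Union (12 distinct): (0,1) (1,2) (1,3) (1,4) (2,0) (2,1) (2,2) (3,0) (3,2) (3,4) (4,0) (4,2)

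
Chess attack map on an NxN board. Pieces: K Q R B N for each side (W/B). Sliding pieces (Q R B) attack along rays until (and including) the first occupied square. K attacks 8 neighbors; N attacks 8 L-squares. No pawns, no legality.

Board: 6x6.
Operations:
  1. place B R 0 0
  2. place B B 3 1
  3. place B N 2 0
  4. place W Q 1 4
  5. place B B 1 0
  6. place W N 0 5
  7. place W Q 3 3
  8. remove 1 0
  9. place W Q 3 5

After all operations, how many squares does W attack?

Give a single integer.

Op 1: place BR@(0,0)
Op 2: place BB@(3,1)
Op 3: place BN@(2,0)
Op 4: place WQ@(1,4)
Op 5: place BB@(1,0)
Op 6: place WN@(0,5)
Op 7: place WQ@(3,3)
Op 8: remove (1,0)
Op 9: place WQ@(3,5)
Per-piece attacks for W:
  WN@(0,5): attacks (1,3) (2,4)
  WQ@(1,4): attacks (1,5) (1,3) (1,2) (1,1) (1,0) (2,4) (3,4) (4,4) (5,4) (0,4) (2,5) (2,3) (3,2) (4,1) (5,0) (0,5) (0,3) [ray(-1,1) blocked at (0,5)]
  WQ@(3,3): attacks (3,4) (3,5) (3,2) (3,1) (4,3) (5,3) (2,3) (1,3) (0,3) (4,4) (5,5) (4,2) (5,1) (2,4) (1,5) (2,2) (1,1) (0,0) [ray(0,1) blocked at (3,5); ray(0,-1) blocked at (3,1); ray(-1,-1) blocked at (0,0)]
  WQ@(3,5): attacks (3,4) (3,3) (4,5) (5,5) (2,5) (1,5) (0,5) (4,4) (5,3) (2,4) (1,3) (0,2) [ray(0,-1) blocked at (3,3); ray(-1,0) blocked at (0,5)]
Union (29 distinct): (0,0) (0,2) (0,3) (0,4) (0,5) (1,0) (1,1) (1,2) (1,3) (1,5) (2,2) (2,3) (2,4) (2,5) (3,1) (3,2) (3,3) (3,4) (3,5) (4,1) (4,2) (4,3) (4,4) (4,5) (5,0) (5,1) (5,3) (5,4) (5,5)

Answer: 29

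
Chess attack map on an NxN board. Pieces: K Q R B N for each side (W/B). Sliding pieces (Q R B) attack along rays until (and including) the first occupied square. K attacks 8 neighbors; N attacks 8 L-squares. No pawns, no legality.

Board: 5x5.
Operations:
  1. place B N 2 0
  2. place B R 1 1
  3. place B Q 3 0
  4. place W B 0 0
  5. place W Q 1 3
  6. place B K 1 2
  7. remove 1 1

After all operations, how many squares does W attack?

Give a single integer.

Op 1: place BN@(2,0)
Op 2: place BR@(1,1)
Op 3: place BQ@(3,0)
Op 4: place WB@(0,0)
Op 5: place WQ@(1,3)
Op 6: place BK@(1,2)
Op 7: remove (1,1)
Per-piece attacks for W:
  WB@(0,0): attacks (1,1) (2,2) (3,3) (4,4)
  WQ@(1,3): attacks (1,4) (1,2) (2,3) (3,3) (4,3) (0,3) (2,4) (2,2) (3,1) (4,0) (0,4) (0,2) [ray(0,-1) blocked at (1,2)]
Union (14 distinct): (0,2) (0,3) (0,4) (1,1) (1,2) (1,4) (2,2) (2,3) (2,4) (3,1) (3,3) (4,0) (4,3) (4,4)

Answer: 14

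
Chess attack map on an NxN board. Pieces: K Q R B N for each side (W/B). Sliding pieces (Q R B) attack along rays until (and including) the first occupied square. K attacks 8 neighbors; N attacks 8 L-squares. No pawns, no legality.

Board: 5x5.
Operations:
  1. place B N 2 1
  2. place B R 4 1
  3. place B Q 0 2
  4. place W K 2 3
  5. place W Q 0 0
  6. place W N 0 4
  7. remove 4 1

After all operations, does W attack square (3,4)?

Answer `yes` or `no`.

Op 1: place BN@(2,1)
Op 2: place BR@(4,1)
Op 3: place BQ@(0,2)
Op 4: place WK@(2,3)
Op 5: place WQ@(0,0)
Op 6: place WN@(0,4)
Op 7: remove (4,1)
Per-piece attacks for W:
  WQ@(0,0): attacks (0,1) (0,2) (1,0) (2,0) (3,0) (4,0) (1,1) (2,2) (3,3) (4,4) [ray(0,1) blocked at (0,2)]
  WN@(0,4): attacks (1,2) (2,3)
  WK@(2,3): attacks (2,4) (2,2) (3,3) (1,3) (3,4) (3,2) (1,4) (1,2)
W attacks (3,4): yes

Answer: yes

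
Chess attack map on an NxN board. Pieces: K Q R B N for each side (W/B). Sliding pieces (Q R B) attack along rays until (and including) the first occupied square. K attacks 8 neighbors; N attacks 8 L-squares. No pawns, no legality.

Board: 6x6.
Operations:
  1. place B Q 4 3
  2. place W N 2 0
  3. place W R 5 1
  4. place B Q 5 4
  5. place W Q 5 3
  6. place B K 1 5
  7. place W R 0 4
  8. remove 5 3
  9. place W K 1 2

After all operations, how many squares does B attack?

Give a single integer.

Op 1: place BQ@(4,3)
Op 2: place WN@(2,0)
Op 3: place WR@(5,1)
Op 4: place BQ@(5,4)
Op 5: place WQ@(5,3)
Op 6: place BK@(1,5)
Op 7: place WR@(0,4)
Op 8: remove (5,3)
Op 9: place WK@(1,2)
Per-piece attacks for B:
  BK@(1,5): attacks (1,4) (2,5) (0,5) (2,4) (0,4)
  BQ@(4,3): attacks (4,4) (4,5) (4,2) (4,1) (4,0) (5,3) (3,3) (2,3) (1,3) (0,3) (5,4) (5,2) (3,4) (2,5) (3,2) (2,1) (1,0) [ray(1,1) blocked at (5,4)]
  BQ@(5,4): attacks (5,5) (5,3) (5,2) (5,1) (4,4) (3,4) (2,4) (1,4) (0,4) (4,5) (4,3) [ray(0,-1) blocked at (5,1); ray(-1,0) blocked at (0,4); ray(-1,-1) blocked at (4,3)]
Union (24 distinct): (0,3) (0,4) (0,5) (1,0) (1,3) (1,4) (2,1) (2,3) (2,4) (2,5) (3,2) (3,3) (3,4) (4,0) (4,1) (4,2) (4,3) (4,4) (4,5) (5,1) (5,2) (5,3) (5,4) (5,5)

Answer: 24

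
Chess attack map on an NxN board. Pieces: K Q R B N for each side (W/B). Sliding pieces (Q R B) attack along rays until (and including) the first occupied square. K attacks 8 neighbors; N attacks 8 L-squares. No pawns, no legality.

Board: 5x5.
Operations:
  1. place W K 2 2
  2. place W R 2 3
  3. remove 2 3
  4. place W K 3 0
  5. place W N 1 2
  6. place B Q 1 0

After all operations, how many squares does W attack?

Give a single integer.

Answer: 14

Derivation:
Op 1: place WK@(2,2)
Op 2: place WR@(2,3)
Op 3: remove (2,3)
Op 4: place WK@(3,0)
Op 5: place WN@(1,2)
Op 6: place BQ@(1,0)
Per-piece attacks for W:
  WN@(1,2): attacks (2,4) (3,3) (0,4) (2,0) (3,1) (0,0)
  WK@(2,2): attacks (2,3) (2,1) (3,2) (1,2) (3,3) (3,1) (1,3) (1,1)
  WK@(3,0): attacks (3,1) (4,0) (2,0) (4,1) (2,1)
Union (14 distinct): (0,0) (0,4) (1,1) (1,2) (1,3) (2,0) (2,1) (2,3) (2,4) (3,1) (3,2) (3,3) (4,0) (4,1)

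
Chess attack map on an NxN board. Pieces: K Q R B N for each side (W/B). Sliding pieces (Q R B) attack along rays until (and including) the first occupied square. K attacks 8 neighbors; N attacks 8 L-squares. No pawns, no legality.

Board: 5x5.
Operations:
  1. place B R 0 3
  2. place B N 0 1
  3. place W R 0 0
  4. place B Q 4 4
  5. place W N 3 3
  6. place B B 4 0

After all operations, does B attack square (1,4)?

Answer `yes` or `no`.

Answer: yes

Derivation:
Op 1: place BR@(0,3)
Op 2: place BN@(0,1)
Op 3: place WR@(0,0)
Op 4: place BQ@(4,4)
Op 5: place WN@(3,3)
Op 6: place BB@(4,0)
Per-piece attacks for B:
  BN@(0,1): attacks (1,3) (2,2) (2,0)
  BR@(0,3): attacks (0,4) (0,2) (0,1) (1,3) (2,3) (3,3) [ray(0,-1) blocked at (0,1); ray(1,0) blocked at (3,3)]
  BB@(4,0): attacks (3,1) (2,2) (1,3) (0,4)
  BQ@(4,4): attacks (4,3) (4,2) (4,1) (4,0) (3,4) (2,4) (1,4) (0,4) (3,3) [ray(0,-1) blocked at (4,0); ray(-1,-1) blocked at (3,3)]
B attacks (1,4): yes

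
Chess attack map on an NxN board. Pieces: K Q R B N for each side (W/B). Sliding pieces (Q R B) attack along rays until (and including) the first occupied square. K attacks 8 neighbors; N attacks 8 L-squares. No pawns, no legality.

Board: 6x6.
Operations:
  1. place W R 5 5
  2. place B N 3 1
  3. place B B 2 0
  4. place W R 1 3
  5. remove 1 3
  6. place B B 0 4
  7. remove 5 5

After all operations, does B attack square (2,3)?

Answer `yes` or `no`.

Answer: yes

Derivation:
Op 1: place WR@(5,5)
Op 2: place BN@(3,1)
Op 3: place BB@(2,0)
Op 4: place WR@(1,3)
Op 5: remove (1,3)
Op 6: place BB@(0,4)
Op 7: remove (5,5)
Per-piece attacks for B:
  BB@(0,4): attacks (1,5) (1,3) (2,2) (3,1) [ray(1,-1) blocked at (3,1)]
  BB@(2,0): attacks (3,1) (1,1) (0,2) [ray(1,1) blocked at (3,1)]
  BN@(3,1): attacks (4,3) (5,2) (2,3) (1,2) (5,0) (1,0)
B attacks (2,3): yes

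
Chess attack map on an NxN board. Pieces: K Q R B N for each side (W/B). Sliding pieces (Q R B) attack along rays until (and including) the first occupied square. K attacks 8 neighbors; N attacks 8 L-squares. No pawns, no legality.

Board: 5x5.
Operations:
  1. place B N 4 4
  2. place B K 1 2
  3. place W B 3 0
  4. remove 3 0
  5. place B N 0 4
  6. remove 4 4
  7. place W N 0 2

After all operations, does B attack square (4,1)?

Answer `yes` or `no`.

Op 1: place BN@(4,4)
Op 2: place BK@(1,2)
Op 3: place WB@(3,0)
Op 4: remove (3,0)
Op 5: place BN@(0,4)
Op 6: remove (4,4)
Op 7: place WN@(0,2)
Per-piece attacks for B:
  BN@(0,4): attacks (1,2) (2,3)
  BK@(1,2): attacks (1,3) (1,1) (2,2) (0,2) (2,3) (2,1) (0,3) (0,1)
B attacks (4,1): no

Answer: no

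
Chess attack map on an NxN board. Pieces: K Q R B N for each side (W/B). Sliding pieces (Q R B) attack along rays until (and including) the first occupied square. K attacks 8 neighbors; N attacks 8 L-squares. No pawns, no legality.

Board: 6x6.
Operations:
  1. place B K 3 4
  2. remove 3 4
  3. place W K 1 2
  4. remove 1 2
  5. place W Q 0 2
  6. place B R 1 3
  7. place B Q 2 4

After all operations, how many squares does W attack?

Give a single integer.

Answer: 13

Derivation:
Op 1: place BK@(3,4)
Op 2: remove (3,4)
Op 3: place WK@(1,2)
Op 4: remove (1,2)
Op 5: place WQ@(0,2)
Op 6: place BR@(1,3)
Op 7: place BQ@(2,4)
Per-piece attacks for W:
  WQ@(0,2): attacks (0,3) (0,4) (0,5) (0,1) (0,0) (1,2) (2,2) (3,2) (4,2) (5,2) (1,3) (1,1) (2,0) [ray(1,1) blocked at (1,3)]
Union (13 distinct): (0,0) (0,1) (0,3) (0,4) (0,5) (1,1) (1,2) (1,3) (2,0) (2,2) (3,2) (4,2) (5,2)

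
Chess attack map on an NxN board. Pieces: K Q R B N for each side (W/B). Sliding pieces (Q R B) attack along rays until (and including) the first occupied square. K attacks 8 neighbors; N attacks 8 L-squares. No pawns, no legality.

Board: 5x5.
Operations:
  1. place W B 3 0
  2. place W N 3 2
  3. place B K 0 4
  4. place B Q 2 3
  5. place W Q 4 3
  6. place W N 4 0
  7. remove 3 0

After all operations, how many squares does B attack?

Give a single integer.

Op 1: place WB@(3,0)
Op 2: place WN@(3,2)
Op 3: place BK@(0,4)
Op 4: place BQ@(2,3)
Op 5: place WQ@(4,3)
Op 6: place WN@(4,0)
Op 7: remove (3,0)
Per-piece attacks for B:
  BK@(0,4): attacks (0,3) (1,4) (1,3)
  BQ@(2,3): attacks (2,4) (2,2) (2,1) (2,0) (3,3) (4,3) (1,3) (0,3) (3,4) (3,2) (1,4) (1,2) (0,1) [ray(1,0) blocked at (4,3); ray(1,-1) blocked at (3,2)]
Union (13 distinct): (0,1) (0,3) (1,2) (1,3) (1,4) (2,0) (2,1) (2,2) (2,4) (3,2) (3,3) (3,4) (4,3)

Answer: 13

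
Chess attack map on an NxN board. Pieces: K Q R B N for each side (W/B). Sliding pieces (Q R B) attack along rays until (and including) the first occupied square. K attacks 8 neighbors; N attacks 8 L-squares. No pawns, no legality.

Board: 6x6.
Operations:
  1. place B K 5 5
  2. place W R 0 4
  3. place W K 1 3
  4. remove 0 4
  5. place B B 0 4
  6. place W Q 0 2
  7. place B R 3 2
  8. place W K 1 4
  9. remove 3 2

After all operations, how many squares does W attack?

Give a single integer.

Answer: 19

Derivation:
Op 1: place BK@(5,5)
Op 2: place WR@(0,4)
Op 3: place WK@(1,3)
Op 4: remove (0,4)
Op 5: place BB@(0,4)
Op 6: place WQ@(0,2)
Op 7: place BR@(3,2)
Op 8: place WK@(1,4)
Op 9: remove (3,2)
Per-piece attacks for W:
  WQ@(0,2): attacks (0,3) (0,4) (0,1) (0,0) (1,2) (2,2) (3,2) (4,2) (5,2) (1,3) (1,1) (2,0) [ray(0,1) blocked at (0,4); ray(1,1) blocked at (1,3)]
  WK@(1,3): attacks (1,4) (1,2) (2,3) (0,3) (2,4) (2,2) (0,4) (0,2)
  WK@(1,4): attacks (1,5) (1,3) (2,4) (0,4) (2,5) (2,3) (0,5) (0,3)
Union (19 distinct): (0,0) (0,1) (0,2) (0,3) (0,4) (0,5) (1,1) (1,2) (1,3) (1,4) (1,5) (2,0) (2,2) (2,3) (2,4) (2,5) (3,2) (4,2) (5,2)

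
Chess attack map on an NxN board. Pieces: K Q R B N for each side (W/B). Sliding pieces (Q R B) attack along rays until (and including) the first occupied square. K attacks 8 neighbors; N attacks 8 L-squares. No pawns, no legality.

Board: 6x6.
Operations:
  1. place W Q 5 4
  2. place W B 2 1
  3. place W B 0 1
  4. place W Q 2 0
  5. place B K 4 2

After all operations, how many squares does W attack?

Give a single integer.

Op 1: place WQ@(5,4)
Op 2: place WB@(2,1)
Op 3: place WB@(0,1)
Op 4: place WQ@(2,0)
Op 5: place BK@(4,2)
Per-piece attacks for W:
  WB@(0,1): attacks (1,2) (2,3) (3,4) (4,5) (1,0)
  WQ@(2,0): attacks (2,1) (3,0) (4,0) (5,0) (1,0) (0,0) (3,1) (4,2) (1,1) (0,2) [ray(0,1) blocked at (2,1); ray(1,1) blocked at (4,2)]
  WB@(2,1): attacks (3,2) (4,3) (5,4) (3,0) (1,2) (0,3) (1,0) [ray(1,1) blocked at (5,4)]
  WQ@(5,4): attacks (5,5) (5,3) (5,2) (5,1) (5,0) (4,4) (3,4) (2,4) (1,4) (0,4) (4,5) (4,3) (3,2) (2,1) [ray(-1,-1) blocked at (2,1)]
Union (26 distinct): (0,0) (0,2) (0,3) (0,4) (1,0) (1,1) (1,2) (1,4) (2,1) (2,3) (2,4) (3,0) (3,1) (3,2) (3,4) (4,0) (4,2) (4,3) (4,4) (4,5) (5,0) (5,1) (5,2) (5,3) (5,4) (5,5)

Answer: 26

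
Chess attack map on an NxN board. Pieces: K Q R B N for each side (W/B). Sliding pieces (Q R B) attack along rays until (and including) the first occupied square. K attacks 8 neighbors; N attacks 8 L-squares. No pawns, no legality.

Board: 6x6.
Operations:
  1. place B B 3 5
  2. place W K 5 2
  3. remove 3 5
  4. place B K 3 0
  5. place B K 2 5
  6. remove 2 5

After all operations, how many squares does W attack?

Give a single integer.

Answer: 5

Derivation:
Op 1: place BB@(3,5)
Op 2: place WK@(5,2)
Op 3: remove (3,5)
Op 4: place BK@(3,0)
Op 5: place BK@(2,5)
Op 6: remove (2,5)
Per-piece attacks for W:
  WK@(5,2): attacks (5,3) (5,1) (4,2) (4,3) (4,1)
Union (5 distinct): (4,1) (4,2) (4,3) (5,1) (5,3)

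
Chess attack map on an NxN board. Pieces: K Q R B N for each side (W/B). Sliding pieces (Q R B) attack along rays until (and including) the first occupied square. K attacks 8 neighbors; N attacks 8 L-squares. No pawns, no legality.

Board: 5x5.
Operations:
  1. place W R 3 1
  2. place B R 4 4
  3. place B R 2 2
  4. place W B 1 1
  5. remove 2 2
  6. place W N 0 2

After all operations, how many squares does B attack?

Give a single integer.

Answer: 8

Derivation:
Op 1: place WR@(3,1)
Op 2: place BR@(4,4)
Op 3: place BR@(2,2)
Op 4: place WB@(1,1)
Op 5: remove (2,2)
Op 6: place WN@(0,2)
Per-piece attacks for B:
  BR@(4,4): attacks (4,3) (4,2) (4,1) (4,0) (3,4) (2,4) (1,4) (0,4)
Union (8 distinct): (0,4) (1,4) (2,4) (3,4) (4,0) (4,1) (4,2) (4,3)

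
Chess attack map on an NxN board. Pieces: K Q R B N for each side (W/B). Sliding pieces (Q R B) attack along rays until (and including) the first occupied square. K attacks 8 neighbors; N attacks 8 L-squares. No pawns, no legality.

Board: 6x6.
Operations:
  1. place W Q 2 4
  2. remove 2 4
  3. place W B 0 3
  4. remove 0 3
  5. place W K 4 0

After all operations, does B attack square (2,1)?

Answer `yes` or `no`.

Answer: no

Derivation:
Op 1: place WQ@(2,4)
Op 2: remove (2,4)
Op 3: place WB@(0,3)
Op 4: remove (0,3)
Op 5: place WK@(4,0)
Per-piece attacks for B:
B attacks (2,1): no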